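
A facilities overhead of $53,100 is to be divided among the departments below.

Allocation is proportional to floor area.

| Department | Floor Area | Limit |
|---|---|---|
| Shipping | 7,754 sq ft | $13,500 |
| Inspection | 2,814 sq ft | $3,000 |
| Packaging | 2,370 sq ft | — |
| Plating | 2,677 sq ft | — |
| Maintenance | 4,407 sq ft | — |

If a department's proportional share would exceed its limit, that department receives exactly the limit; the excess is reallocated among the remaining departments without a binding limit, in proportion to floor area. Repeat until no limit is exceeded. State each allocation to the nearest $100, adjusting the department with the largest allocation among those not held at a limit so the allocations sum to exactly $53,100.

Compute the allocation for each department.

Floor area total: 20,022.
Proportional shares (ignoring caps): Shipping 20,564.25; Inspection 7,462.96; Packaging 6,285.44; Plating 7,099.63; Maintenance 11,687.73.
Capped: Shipping ($13,500), Inspection ($3,000); balance $36,600 reallocated over remaining floor area 9,454.
Shares after redistribution: Packaging 9,175.16 → $9,200; Plating 10,363.68 → $10,400; Maintenance 17,061.16 → $17,100.
Rounding difference −$100 applied to Maintenance → $17,000.

Shipping: $13,500 · Inspection: $3,000 · Packaging: $9,200 · Plating: $10,400 · Maintenance: $17,000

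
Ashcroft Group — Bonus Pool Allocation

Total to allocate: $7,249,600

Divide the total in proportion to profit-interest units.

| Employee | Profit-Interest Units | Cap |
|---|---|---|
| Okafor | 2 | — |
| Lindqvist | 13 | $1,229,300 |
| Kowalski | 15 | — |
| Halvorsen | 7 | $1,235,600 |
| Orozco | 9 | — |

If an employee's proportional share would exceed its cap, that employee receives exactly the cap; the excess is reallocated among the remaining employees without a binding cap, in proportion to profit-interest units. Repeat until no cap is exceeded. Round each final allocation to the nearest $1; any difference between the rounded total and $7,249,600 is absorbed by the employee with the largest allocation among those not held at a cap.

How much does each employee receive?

Combined profit-interest units = 46.
Proportional shares (ignoring caps): Okafor 315,200.00; Lindqvist 2,048,800.00; Kowalski 2,364,000.00; Halvorsen 1,103,200.00; Orozco 1,418,400.00.
Capped: Lindqvist ($1,229,300); residual $6,020,300 reallocated over remaining profit-interest units 33.
Capped: Halvorsen ($1,235,600); residual $4,784,700 reallocated over remaining profit-interest units 26.
Shares after redistribution: Okafor 368,053.85 → $368,054; Kowalski 2,760,403.85 → $2,760,404; Orozco 1,656,242.31 → $1,656,242.

Okafor: $368,054; Lindqvist: $1,229,300; Kowalski: $2,760,404; Halvorsen: $1,235,600; Orozco: $1,656,242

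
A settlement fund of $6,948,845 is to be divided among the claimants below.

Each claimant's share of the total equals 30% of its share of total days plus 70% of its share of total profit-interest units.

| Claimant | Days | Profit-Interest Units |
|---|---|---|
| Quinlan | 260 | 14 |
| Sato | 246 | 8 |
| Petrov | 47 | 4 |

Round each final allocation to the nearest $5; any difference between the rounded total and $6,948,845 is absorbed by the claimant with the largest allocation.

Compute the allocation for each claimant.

Totals — days 553, profit-interest units 26.
Combined weights (30% days + 70% profit-interest units): Quinlan 0.5180; Sato 0.3488; Petrov 0.1332.
Unrounded shares: Quinlan 3,599,306.46; Sato 2,424,024.69; Petrov 925,513.85.
At nearest $5: Quinlan $3,599,305; Sato $2,424,025; Petrov $925,515. Sum = $6,948,845.
No rounding difference to absorb.

Quinlan: $3,599,305 · Sato: $2,424,025 · Petrov: $925,515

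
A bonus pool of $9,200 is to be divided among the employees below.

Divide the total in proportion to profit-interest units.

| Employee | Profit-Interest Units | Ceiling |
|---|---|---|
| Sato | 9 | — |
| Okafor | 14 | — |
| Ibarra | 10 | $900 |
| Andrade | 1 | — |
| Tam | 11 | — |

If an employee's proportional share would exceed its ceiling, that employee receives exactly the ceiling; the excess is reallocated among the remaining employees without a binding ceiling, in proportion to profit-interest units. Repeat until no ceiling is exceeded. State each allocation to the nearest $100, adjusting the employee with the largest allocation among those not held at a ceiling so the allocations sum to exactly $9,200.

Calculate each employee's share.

Sum of profit-interest units: 45.
Unconstrained shares: Sato 1,840.00; Okafor 2,862.22; Ibarra 2,044.44; Andrade 204.44; Tam 2,248.89.
Held at cap: Ibarra ($900); residual $8,300 reallocated over remaining profit-interest units 35.
Shares after redistribution: Sato 2,134.29 → $2,100; Okafor 3,320.00 → $3,300; Andrade 237.14 → $200; Tam 2,608.57 → $2,600.
Rounding difference +$100 applied to Okafor → $3,400.

Sato: $2,100 | Okafor: $3,400 | Ibarra: $900 | Andrade: $200 | Tam: $2,600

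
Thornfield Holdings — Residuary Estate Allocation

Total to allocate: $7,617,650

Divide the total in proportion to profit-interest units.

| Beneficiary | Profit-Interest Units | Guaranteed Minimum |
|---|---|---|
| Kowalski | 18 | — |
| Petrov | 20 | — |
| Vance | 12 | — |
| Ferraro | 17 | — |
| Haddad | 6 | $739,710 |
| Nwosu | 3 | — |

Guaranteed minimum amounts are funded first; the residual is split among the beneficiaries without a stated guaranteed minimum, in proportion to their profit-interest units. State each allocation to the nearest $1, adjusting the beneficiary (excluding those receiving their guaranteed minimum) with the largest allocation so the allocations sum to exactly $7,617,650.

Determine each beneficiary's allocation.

Kowalski: $1,768,613 | Petrov: $1,965,126 | Vance: $1,179,075 | Ferraro: $1,670,357 | Haddad: $739,710 | Nwosu: $294,769

Guaranteed amounts: Haddad $739,710. Residual $6,877,940.
Residual split over remaining profit-interest units 70: Kowalski 1,768,613.14 → $1,768,613; Petrov 1,965,125.71 → $1,965,126; Vance 1,179,075.43 → $1,179,075; Ferraro 1,670,356.86 → $1,670,357; Nwosu 294,768.86 → $294,769.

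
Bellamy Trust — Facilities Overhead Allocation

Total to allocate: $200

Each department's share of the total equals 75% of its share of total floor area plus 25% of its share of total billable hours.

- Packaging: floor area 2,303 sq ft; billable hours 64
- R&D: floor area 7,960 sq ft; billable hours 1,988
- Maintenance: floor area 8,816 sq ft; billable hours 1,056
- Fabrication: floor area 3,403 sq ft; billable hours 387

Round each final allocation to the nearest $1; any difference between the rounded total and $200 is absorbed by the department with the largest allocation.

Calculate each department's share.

Totals — floor area 22,482, billable hours 3,495.
Blended shares (75% floor area + 25% billable hours): Packaging 0.0814; R&D 0.4077; Maintenance 0.3696; Fabrication 0.1412.
Unrounded shares: Packaging 16.28; R&D 81.55; Maintenance 73.93; Fabrication 28.24.
After rounding ($1): Packaging $16; R&D $82; Maintenance $74; Fabrication $28. Sum = $200.
Rounded total matches; no reconciliation needed.

Packaging: $16; R&D: $82; Maintenance: $74; Fabrication: $28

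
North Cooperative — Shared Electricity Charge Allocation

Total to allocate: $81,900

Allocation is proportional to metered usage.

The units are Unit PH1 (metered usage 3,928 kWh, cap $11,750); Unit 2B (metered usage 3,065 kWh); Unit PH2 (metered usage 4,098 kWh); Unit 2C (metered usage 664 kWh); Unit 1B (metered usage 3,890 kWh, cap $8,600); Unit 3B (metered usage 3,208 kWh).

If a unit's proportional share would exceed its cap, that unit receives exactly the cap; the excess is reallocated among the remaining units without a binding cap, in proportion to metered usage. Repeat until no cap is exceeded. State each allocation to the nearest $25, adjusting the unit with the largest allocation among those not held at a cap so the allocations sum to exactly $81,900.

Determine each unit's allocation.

Unit PH1: $11,750 · Unit 2B: $17,100 · Unit PH2: $22,850 · Unit 2C: $3,700 · Unit 1B: $8,600 · Unit 3B: $17,900

Sum of metered usage: 18,853.
Unconstrained shares: Unit PH1 17,063.77; Unit 2B 13,314.78; Unit PH2 17,802.27; Unit 2C 2,884.51; Unit 1B 16,898.69; Unit 3B 13,935.99.
Capped: Unit PH1 ($11,750), Unit 1B ($8,600); remaining pool $61,550 reallocated over remaining metered usage 11,035.
Shares after redistribution: Unit 2B 17,095.67 → $17,100; Unit PH2 22,857.44 → $22,850; Unit 2C 3,703.60 → $3,700; Unit 3B 17,893.29 → $17,900.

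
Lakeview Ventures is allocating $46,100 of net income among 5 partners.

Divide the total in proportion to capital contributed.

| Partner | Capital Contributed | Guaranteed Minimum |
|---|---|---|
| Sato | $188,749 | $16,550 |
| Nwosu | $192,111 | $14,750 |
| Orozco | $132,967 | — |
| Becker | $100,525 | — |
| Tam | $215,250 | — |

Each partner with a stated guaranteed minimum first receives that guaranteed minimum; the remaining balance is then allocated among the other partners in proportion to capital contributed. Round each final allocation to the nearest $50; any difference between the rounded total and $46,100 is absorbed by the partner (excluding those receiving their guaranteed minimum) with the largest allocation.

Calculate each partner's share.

Fund the minimums — Sato $16,550; Nwosu $14,750. Remaining pool $14,800.
Remaining pool split over remaining capital contributed 448,742: Orozco 4,385.40 → $4,400; Becker 3,315.42 → $3,300; Tam 7,099.18 → $7,100.

Sato: $16,550 · Nwosu: $14,750 · Orozco: $4,400 · Becker: $3,300 · Tam: $7,100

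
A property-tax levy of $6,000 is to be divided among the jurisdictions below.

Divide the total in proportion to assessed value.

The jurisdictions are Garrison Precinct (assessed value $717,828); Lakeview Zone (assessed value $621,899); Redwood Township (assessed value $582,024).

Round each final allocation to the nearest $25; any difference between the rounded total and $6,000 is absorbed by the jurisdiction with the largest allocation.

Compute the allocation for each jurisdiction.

Total assessed value = 1,921,751.
Raw shares: Garrison Precinct 717,828/1,921,751 × $6,000 = 2,241.17; Lakeview Zone 621,899/1,921,751 × $6,000 = 1,941.66; Redwood Township 582,024/1,921,751 × $6,000 = 1,817.17.
After rounding ($25): Garrison Precinct $2,250; Lakeview Zone $1,950; Redwood Township $1,825. Sum = $6,025.
Difference $6,000 − $6,025 = −$25 applied to largest allocation (Garrison Precinct): Garrison Precinct becomes $2,225.

Garrison Precinct: $2,225; Lakeview Zone: $1,950; Redwood Township: $1,825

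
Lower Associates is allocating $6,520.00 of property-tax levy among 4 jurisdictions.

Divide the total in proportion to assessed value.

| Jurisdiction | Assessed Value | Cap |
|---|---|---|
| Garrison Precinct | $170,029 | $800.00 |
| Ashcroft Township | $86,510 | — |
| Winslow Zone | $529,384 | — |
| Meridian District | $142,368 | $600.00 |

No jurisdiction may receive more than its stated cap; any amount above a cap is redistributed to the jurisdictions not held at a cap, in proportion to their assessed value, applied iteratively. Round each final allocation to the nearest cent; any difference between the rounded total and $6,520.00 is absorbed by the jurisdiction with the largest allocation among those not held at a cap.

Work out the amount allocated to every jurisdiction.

Total assessed value = 928,291.
Pro-rata shares before constraints: Garrison Precinct 1,194.2258; Ashcroft Township 607.6168; Winslow Zone 3,718.2130; Meridian District 999.9444.
Held at cap: Garrison Precinct ($800.00), Meridian District ($600.00); residual $5,120.00 reallocated over remaining assessed value 615,894.
Remaining shares: Ashcroft Township 719.1679 → $719.17; Winslow Zone 4,400.8321 → $4,400.83.

Garrison Precinct: $800.00 | Ashcroft Township: $719.17 | Winslow Zone: $4,400.83 | Meridian District: $600.00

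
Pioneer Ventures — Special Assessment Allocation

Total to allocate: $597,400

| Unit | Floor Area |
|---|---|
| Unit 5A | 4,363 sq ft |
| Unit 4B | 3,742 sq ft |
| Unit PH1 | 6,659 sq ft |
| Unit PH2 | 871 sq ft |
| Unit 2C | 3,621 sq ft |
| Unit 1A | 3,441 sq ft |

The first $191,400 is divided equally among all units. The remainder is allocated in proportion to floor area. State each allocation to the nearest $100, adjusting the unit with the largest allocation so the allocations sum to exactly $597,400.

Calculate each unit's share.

Unit 5A: $109,900 | Unit 4B: $98,800 | Unit PH1: $151,000 | Unit PH2: $47,500 | Unit 2C: $96,700 | Unit 1A: $93,500

Equal tier: $191,400 ÷ 6 = $31,900 apiece.
Remainder $406,000 by floor area (total 22,697): Unit 5A 78,044.59 → $78,000; Unit 4B 66,936.25 → $66,900; Unit PH1 119,115.04 → $119,100; Unit PH2 15,580.30 → $15,600; Unit 2C 64,771.82 → $64,800; Unit 1A 61,552.01 → $61,600.
Totals: Unit 5A $31,900 + $78,000 = $109,900; Unit 4B $31,900 + $66,900 = $98,800; Unit PH1 $31,900 + $119,100 = $151,000; Unit PH2 $31,900 + $15,600 = $47,500; Unit 2C $31,900 + $64,800 = $96,700; Unit 1A $31,900 + $61,600 = $93,500.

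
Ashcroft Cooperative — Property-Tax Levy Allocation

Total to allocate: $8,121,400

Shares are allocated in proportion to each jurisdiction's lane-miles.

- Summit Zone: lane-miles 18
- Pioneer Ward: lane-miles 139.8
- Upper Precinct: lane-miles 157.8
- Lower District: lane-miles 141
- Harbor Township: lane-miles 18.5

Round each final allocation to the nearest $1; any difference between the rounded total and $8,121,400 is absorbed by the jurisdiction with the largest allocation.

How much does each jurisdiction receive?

Summit Zone: $307,694 · Pioneer Ward: $2,389,753 · Upper Precinct: $2,697,446 · Lower District: $2,410,266 · Harbor Township: $316,241

Total lane-miles = 475.1.
Pro-rata amounts: Summit Zone 18/475.1 × $8,121,400 = 307,693.54; Pioneer Ward 139.8/475.1 × $8,121,400 = 2,389,753.15; Upper Precinct 157.8/475.1 × $8,121,400 = 2,697,446.68; Lower District 141/475.1 × $8,121,400 = 2,410,266.05; Harbor Township 18.5/475.1 × $8,121,400 = 316,240.58.
Rounded to nearest $1: Summit Zone $307,694; Pioneer Ward $2,389,753; Upper Precinct $2,697,447; Lower District $2,410,266; Harbor Township $316,241. Sum = $8,121,401.
Difference $8,121,400 − $8,121,401 = −$1 applied to largest allocation (Upper Precinct): Upper Precinct becomes $2,697,446.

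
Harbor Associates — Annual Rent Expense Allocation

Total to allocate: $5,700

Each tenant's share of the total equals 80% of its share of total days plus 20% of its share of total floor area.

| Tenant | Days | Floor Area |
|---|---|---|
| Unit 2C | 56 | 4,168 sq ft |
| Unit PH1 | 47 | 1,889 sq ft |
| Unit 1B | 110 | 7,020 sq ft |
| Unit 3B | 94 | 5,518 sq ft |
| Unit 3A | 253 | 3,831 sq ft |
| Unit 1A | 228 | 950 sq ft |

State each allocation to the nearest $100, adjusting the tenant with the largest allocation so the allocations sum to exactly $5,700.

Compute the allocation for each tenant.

Unit 2C: $500 | Unit PH1: $400 | Unit 1B: $1,000 | Unit 3B: $800 | Unit 3A: $1,600 | Unit 1A: $1,400

Days total 788; floor area total 23,376.
Composite weights (80% days + 20% floor area): Unit 2C 0.0925; Unit PH1 0.0639; Unit 1B 0.1717; Unit 3B 0.1426; Unit 3A 0.2896; Unit 1A 0.2396.
Proportional shares: Unit 2C 527.33; Unit PH1 364.10; Unit 1B 978.90; Unit 3B 813.06; Unit 3A 1,650.89; Unit 1A 1,365.72.
After rounding ($100): Unit 2C $500; Unit PH1 $400; Unit 1B $1,000; Unit 3B $800; Unit 3A $1,700; Unit 1A $1,400. Sum = $5,800.
Difference $5,700 − $5,800 = −$100 applied to largest allocation (Unit 3A): Unit 3A becomes $1,600.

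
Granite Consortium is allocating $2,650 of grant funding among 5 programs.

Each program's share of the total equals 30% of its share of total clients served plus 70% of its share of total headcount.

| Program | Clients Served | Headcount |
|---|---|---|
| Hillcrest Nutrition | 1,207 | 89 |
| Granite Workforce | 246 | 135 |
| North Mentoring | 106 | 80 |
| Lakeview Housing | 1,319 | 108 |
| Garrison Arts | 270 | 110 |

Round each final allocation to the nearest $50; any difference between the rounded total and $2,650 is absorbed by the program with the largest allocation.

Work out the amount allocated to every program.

Hillcrest Nutrition: $600 · Granite Workforce: $550 · North Mentoring: $300 · Lakeview Housing: $750 · Garrison Arts: $450

Clients served total 3,148; headcount total 522.
Blended shares (30% clients served + 70% headcount): Hillcrest Nutrition 0.2344; Granite Workforce 0.2045; North Mentoring 0.1174; Lakeview Housing 0.2705; Garrison Arts 0.1732.
Pro-rata amounts: Hillcrest Nutrition 621.09; Granite Workforce 541.87; North Mentoring 311.06; Lakeview Housing 716.90; Garrison Arts 459.09.
At nearest $50: Hillcrest Nutrition $600; Granite Workforce $550; North Mentoring $300; Lakeview Housing $700; Garrison Arts $450. Sum = $2,600.
Difference $2,650 − $2,600 = +$50 applied to largest allocation (Lakeview Housing): Lakeview Housing becomes $750.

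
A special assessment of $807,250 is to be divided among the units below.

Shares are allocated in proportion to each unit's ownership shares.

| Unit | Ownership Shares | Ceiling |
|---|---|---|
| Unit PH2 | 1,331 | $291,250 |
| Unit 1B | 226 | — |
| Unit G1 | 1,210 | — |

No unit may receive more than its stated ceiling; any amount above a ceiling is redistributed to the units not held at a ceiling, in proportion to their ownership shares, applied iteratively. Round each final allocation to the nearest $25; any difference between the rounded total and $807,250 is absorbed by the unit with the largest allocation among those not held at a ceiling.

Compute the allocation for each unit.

Total ownership shares = 2,767.
Proportional shares (ignoring caps): Unit PH2 388,308.55; Unit 1B 65,933.68; Unit G1 353,007.77.
Capped: Unit PH2 ($291,250); remaining pool $516,000 reallocated over remaining ownership shares 1,436.
Remaining shares: Unit 1B 81,208.91 → $81,200; Unit G1 434,791.09 → $434,800.

Unit PH2: $291,250 · Unit 1B: $81,200 · Unit G1: $434,800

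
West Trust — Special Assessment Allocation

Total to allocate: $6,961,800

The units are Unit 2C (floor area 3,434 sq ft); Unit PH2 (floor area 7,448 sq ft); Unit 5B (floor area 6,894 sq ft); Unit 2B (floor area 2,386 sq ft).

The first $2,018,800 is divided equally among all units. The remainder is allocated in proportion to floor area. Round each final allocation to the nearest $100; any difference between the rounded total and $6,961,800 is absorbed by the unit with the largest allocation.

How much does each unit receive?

Unit 2C: $1,346,600 | Unit PH2: $2,330,600 | Unit 5B: $2,194,900 | Unit 2B: $1,089,700

First tranche $2,018,800 split equally: $504,700 each.
Remainder $4,943,000 by floor area (total 20,162): Unit 2C 841,893.76 → $841,900; Unit PH2 1,825,982.74 → $1,826,000; Unit 5B 1,690,161.79 → $1,690,200; Unit 2B 584,961.71 → $585,000.
Rounding difference −$100 on remainder applied to Unit PH2.
Totals: Unit 2C $504,700 + $841,900 = $1,346,600; Unit PH2 $504,700 + $1,825,900 = $2,330,600; Unit 5B $504,700 + $1,690,200 = $2,194,900; Unit 2B $504,700 + $585,000 = $1,089,700.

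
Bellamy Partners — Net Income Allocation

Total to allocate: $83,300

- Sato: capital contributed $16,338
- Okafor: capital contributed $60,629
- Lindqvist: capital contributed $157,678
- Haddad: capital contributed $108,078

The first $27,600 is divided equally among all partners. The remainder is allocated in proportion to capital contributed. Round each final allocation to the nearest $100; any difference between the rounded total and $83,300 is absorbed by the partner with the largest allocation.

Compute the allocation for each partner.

$27,600 shared equally gives $6,900 per partner.
Remainder $55,700 by capital contributed (total 342,723): Sato 2,655.28 → $2,700; Okafor 9,853.54 → $9,900; Lindqvist 25,626.13 → $25,600; Haddad 17,565.04 → $17,600.
Rounding difference −$100 on remainder applied to Lindqvist.
Totals: Sato $6,900 + $2,700 = $9,600; Okafor $6,900 + $9,900 = $16,800; Lindqvist $6,900 + $25,500 = $32,400; Haddad $6,900 + $17,600 = $24,500.

Sato: $9,600 | Okafor: $16,800 | Lindqvist: $32,400 | Haddad: $24,500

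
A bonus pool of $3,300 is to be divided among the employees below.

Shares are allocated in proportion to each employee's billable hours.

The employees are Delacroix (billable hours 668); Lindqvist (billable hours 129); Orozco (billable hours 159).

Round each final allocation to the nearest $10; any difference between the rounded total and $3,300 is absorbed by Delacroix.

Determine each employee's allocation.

Delacroix: $2,300 · Lindqvist: $450 · Orozco: $550

Billable hours total: 956.
Raw shares: Delacroix 668/956 × $3,300 = 2,305.86; Lindqvist 129/956 × $3,300 = 445.29; Orozco 159/956 × $3,300 = 548.85.
After rounding ($10): Delacroix $2,310; Lindqvist $450; Orozco $550. Sum = $3,310.
Difference $3,300 − $3,310 = −$10 applied to Delacroix: Delacroix becomes $2,300.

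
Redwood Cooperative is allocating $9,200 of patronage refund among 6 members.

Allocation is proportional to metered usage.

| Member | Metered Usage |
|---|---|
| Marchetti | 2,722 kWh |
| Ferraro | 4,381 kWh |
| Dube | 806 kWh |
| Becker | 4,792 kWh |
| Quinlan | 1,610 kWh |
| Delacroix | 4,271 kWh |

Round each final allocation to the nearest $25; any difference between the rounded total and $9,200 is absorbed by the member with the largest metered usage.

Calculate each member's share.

Marchetti: $1,350 | Ferraro: $2,175 | Dube: $400 | Becker: $2,350 | Quinlan: $800 | Delacroix: $2,125

Sum of metered usage: 2,722 + 4,381 + 806 + 4,792 + 1,610 + 4,271 = 18,582.
Raw shares: Marchetti 1,347.67; Ferraro 2,169.05; Dube 399.05; Becker 2,372.53; Quinlan 797.12; Delacroix 2,114.58.
At nearest $25: Marchetti $1,350; Ferraro $2,175; Dube $400; Becker $2,375; Quinlan $800; Delacroix $2,125. Sum = $9,225.
Difference $9,200 − $9,225 = −$25 applied to largest metered usage (Becker): Becker becomes $2,350.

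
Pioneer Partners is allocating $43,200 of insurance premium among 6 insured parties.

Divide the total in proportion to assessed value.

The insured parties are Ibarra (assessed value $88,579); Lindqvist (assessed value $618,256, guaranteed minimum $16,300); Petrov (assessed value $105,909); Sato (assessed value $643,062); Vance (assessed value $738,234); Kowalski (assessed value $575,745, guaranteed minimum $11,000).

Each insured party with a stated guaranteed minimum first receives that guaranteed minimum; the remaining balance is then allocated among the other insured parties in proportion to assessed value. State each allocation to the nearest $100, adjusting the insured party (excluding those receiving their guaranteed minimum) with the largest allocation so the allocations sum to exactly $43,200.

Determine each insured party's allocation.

Ibarra: $900 | Lindqvist: $16,300 | Petrov: $1,100 | Sato: $6,500 | Vance: $7,400 | Kowalski: $11,000

Guaranteed amounts: Lindqvist $16,300; Kowalski $11,000. Residual $15,900.
Residual split over remaining assessed value 1,575,784: Ibarra 893.78 → $900; Petrov 1,068.64 → $1,100; Sato 6,488.63 → $6,500; Vance 7,448.94 → $7,400.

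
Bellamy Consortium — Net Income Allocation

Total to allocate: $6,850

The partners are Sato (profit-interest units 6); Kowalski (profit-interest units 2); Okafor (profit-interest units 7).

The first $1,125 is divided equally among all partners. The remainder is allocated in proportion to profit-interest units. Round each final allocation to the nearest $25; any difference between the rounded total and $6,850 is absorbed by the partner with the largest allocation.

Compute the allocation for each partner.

Sato: $2,675 · Kowalski: $1,150 · Okafor: $3,025

First tranche $1,125 split equally: $375 each.
Remainder $5,725 by profit-interest units (total 15): Sato 2,290.00 → $2,300; Kowalski 763.33 → $775; Okafor 2,671.67 → $2,675.
Rounding difference −$25 on remainder applied to Okafor.
Totals: Sato $375 + $2,300 = $2,675; Kowalski $375 + $775 = $1,150; Okafor $375 + $2,650 = $3,025.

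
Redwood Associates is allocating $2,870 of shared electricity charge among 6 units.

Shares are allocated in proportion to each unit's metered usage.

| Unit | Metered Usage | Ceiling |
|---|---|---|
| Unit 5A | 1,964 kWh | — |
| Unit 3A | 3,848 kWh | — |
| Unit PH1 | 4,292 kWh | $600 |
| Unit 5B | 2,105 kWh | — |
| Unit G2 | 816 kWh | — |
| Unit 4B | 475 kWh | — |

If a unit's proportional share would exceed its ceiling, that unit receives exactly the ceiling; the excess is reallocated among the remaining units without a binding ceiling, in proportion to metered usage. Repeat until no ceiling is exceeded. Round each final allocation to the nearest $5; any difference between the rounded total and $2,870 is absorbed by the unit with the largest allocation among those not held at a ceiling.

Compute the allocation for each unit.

Unit 5A: $485 · Unit 3A: $950 · Unit PH1: $600 · Unit 5B: $520 · Unit G2: $200 · Unit 4B: $115

Metered usage total: 13,500.
Proportional shares (ignoring caps): Unit 5A 417.53; Unit 3A 818.06; Unit PH1 912.45; Unit 5B 447.51; Unit G2 173.48; Unit 4B 100.98.
Cap binds for Unit PH1 ($600); residual $2,270 reallocated over remaining metered usage 9,208.
Redistributed shares: Unit 5A 484.17 → $485; Unit 3A 948.63 → $950; Unit 5B 518.93 → $520; Unit G2 201.16 → $200; Unit 4B 117.10 → $115.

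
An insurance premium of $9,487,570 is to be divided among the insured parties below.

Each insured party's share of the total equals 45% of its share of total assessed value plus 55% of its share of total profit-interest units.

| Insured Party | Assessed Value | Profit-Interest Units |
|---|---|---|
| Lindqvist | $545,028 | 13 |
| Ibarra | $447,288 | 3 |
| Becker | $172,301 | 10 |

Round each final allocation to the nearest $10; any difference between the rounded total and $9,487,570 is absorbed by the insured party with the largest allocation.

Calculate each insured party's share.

Totals — assessed value 1,164,617, profit-interest units 26.
Combined weights (45% assessed value + 55% profit-interest units): Lindqvist 0.4856; Ibarra 0.2363; Becker 0.2781.
Proportional shares: Lindqvist 4,607,117.23; Ibarra 2,241,823.09; Becker 2,638,629.68.
After rounding ($10): Lindqvist $4,607,120; Ibarra $2,241,820; Becker $2,638,630. Sum = $9,487,570.
Rounded total matches; no reconciliation needed.

Lindqvist: $4,607,120 | Ibarra: $2,241,820 | Becker: $2,638,630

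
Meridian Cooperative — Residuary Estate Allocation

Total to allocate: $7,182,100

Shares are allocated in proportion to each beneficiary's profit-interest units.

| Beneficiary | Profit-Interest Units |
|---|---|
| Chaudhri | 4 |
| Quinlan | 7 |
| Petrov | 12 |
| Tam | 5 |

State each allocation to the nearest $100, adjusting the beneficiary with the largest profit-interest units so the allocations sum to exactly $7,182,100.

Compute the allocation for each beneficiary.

Chaudhri: $1,026,000; Quinlan: $1,795,500; Petrov: $3,078,100; Tam: $1,282,500

Combined profit-interest units = 28.
Pro-rata amounts: Chaudhri 4/28 × $7,182,100 = 1,026,014.29; Quinlan 7/28 × $7,182,100 = 1,795,525.00; Petrov 12/28 × $7,182,100 = 3,078,042.86; Tam 5/28 × $7,182,100 = 1,282,517.86.
Rounded to nearest $100: Chaudhri $1,026,000; Quinlan $1,795,500; Petrov $3,078,000; Tam $1,282,500. Sum = $7,182,000.
Difference $7,182,100 − $7,182,000 = +$100 applied to largest profit-interest units (Petrov): Petrov becomes $3,078,100.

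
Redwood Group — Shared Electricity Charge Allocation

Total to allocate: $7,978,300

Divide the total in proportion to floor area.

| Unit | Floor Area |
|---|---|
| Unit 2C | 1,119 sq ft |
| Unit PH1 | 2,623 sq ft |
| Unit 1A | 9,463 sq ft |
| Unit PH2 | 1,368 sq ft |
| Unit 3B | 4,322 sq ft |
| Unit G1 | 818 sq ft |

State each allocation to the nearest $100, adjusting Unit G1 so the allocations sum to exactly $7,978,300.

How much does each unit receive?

Unit 2C: $452,900 | Unit PH1: $1,061,600 | Unit 1A: $3,829,900 | Unit PH2: $553,700 | Unit 3B: $1,749,200 | Unit G1: $331,000

Sum of floor area: 19,713.
Proportional shares: Unit 2C 1,119/19,713 × $7,978,300 = 452,884.78; Unit PH1 2,623/19,713 × $7,978,300 = 1,061,587.83; Unit 1A 9,463/19,713 × $7,978,300 = 3,829,891.59; Unit PH2 1,368/19,713 × $7,978,300 = 553,660.75; Unit 3B 4,322/19,713 × $7,978,300 = 1,749,211.82; Unit G1 818/19,713 × $7,978,300 = 331,063.23.
Rounded to nearest $100: Unit 2C $452,900; Unit PH1 $1,061,600; Unit 1A $3,829,900; Unit PH2 $553,700; Unit 3B $1,749,200; Unit G1 $331,100. Sum = $7,978,400.
Difference $7,978,300 − $7,978,400 = −$100 applied to Unit G1: Unit G1 becomes $331,000.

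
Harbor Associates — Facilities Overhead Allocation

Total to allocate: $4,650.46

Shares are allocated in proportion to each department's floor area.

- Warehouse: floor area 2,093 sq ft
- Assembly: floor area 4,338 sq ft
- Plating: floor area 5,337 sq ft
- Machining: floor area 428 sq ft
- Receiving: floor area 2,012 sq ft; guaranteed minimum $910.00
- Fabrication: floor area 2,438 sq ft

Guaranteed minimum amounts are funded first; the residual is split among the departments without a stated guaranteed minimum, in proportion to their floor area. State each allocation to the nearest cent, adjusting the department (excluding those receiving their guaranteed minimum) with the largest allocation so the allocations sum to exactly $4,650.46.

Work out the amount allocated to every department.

Warehouse: $534.97 · Assembly: $1,108.80 · Plating: $1,364.14 · Machining: $109.40 · Receiving: $910.00 · Fabrication: $623.15

Minimums first: Receiving $910.00. Balance $3,740.46.
Balance split over remaining floor area 14,634: Warehouse 534.9722 → $534.97; Assembly 1,108.7956 → $1,108.80; Plating 1,364.1407 → $1,364.14; Machining 109.3971 → $109.40; Fabrication 623.1544 → $623.15.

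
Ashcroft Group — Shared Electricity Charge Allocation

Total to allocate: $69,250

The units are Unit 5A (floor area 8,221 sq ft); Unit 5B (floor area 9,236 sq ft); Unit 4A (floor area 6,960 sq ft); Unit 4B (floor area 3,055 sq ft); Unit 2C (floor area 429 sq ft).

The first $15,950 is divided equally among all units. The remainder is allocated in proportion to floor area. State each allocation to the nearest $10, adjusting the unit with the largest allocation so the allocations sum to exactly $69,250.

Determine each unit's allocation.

Unit 5A: $18,890 | Unit 5B: $20,830 | Unit 4A: $16,490 | Unit 4B: $9,030 | Unit 2C: $4,010

First tranche $15,950 split equally: $3,190 each.
Remainder $53,300 by floor area (total 27,901): Unit 5A 15,704.79 → $15,700; Unit 5B 17,643.77 → $17,640; Unit 4A 13,295.87 → $13,300; Unit 4B 5,836.05 → $5,840; Unit 2C 819.53 → $820.
Totals: Unit 5A $3,190 + $15,700 = $18,890; Unit 5B $3,190 + $17,640 = $20,830; Unit 4A $3,190 + $13,300 = $16,490; Unit 4B $3,190 + $5,840 = $9,030; Unit 2C $3,190 + $820 = $4,010.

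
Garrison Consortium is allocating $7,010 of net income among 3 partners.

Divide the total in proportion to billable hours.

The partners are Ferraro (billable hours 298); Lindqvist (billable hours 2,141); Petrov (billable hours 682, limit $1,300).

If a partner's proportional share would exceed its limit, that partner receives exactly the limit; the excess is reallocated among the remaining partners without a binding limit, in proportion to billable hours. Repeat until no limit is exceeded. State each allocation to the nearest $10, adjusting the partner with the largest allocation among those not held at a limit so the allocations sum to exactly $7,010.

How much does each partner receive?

Total billable hours = 3,121.
Pro-rata shares before constraints: Ferraro 669.33; Lindqvist 4,808.85; Petrov 1,531.82.
Capped: Petrov ($1,300); balance $5,710 reallocated over remaining billable hours 2,439.
Shares after redistribution: Ferraro 697.65 → $700; Lindqvist 5,012.35 → $5,010.

Ferraro: $700 · Lindqvist: $5,010 · Petrov: $1,300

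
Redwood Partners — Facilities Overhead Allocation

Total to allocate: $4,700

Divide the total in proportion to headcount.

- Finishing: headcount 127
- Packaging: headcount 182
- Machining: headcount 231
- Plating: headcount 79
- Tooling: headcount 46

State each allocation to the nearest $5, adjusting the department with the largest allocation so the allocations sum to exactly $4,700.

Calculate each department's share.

Sum of headcount: 665.
Raw shares: Finishing 127/665 × $4,700 = 897.59; Packaging 182/665 × $4,700 = 1,286.32; Machining 231/665 × $4,700 = 1,632.63; Plating 79/665 × $4,700 = 558.35; Tooling 46/665 × $4,700 = 325.11.
At nearest $5: Finishing $900; Packaging $1,285; Machining $1,635; Plating $560; Tooling $325. Sum = $4,705.
Difference $4,700 − $4,705 = −$5 applied to largest allocation (Machining): Machining becomes $1,630.

Finishing: $900; Packaging: $1,285; Machining: $1,630; Plating: $560; Tooling: $325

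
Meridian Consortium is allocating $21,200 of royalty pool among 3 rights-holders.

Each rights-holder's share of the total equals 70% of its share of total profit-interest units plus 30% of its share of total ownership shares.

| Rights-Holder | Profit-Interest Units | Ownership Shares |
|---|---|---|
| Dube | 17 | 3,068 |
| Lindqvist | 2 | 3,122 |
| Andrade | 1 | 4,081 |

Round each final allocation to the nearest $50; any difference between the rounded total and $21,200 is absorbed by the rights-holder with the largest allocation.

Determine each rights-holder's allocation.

Profit-interest units total 20; ownership shares total 10,271.
Blended shares (70% profit-interest units + 30% ownership shares): Dube 0.6846; Lindqvist 0.1612; Andrade 0.1542.
Pro-rata amounts: Dube 14,513.76; Lindqvist 3,417.20; Andrade 3,269.03.
At nearest $50: Dube $14,500; Lindqvist $3,400; Andrade $3,250. Sum = $21,150.
Difference $21,200 − $21,150 = +$50 applied to largest allocation (Dube): Dube becomes $14,550.

Dube: $14,550 | Lindqvist: $3,400 | Andrade: $3,250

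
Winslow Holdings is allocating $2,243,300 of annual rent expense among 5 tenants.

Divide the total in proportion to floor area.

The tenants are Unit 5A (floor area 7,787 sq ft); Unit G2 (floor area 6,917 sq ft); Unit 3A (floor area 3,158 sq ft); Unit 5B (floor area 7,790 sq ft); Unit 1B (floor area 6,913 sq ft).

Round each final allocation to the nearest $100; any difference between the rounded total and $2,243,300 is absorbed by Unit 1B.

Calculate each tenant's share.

Unit 5A: $536,400 | Unit G2: $476,500 | Unit 3A: $217,500 | Unit 5B: $536,600 | Unit 1B: $476,300

Sum of floor area: 32,565.
Proportional shares: Unit 5A 7,787/32,565 × $2,243,300 = 536,421.84; Unit G2 6,917/32,565 × $2,243,300 = 476,490.28; Unit 3A 3,158/32,565 × $2,243,300 = 217,544.65; Unit 5B 7,790/32,565 × $2,243,300 = 536,628.50; Unit 1B 6,913/32,565 × $2,243,300 = 476,214.74.
Rounded to nearest $100: Unit 5A $536,400; Unit G2 $476,500; Unit 3A $217,500; Unit 5B $536,600; Unit 1B $476,200. Sum = $2,243,200.
Difference $2,243,300 − $2,243,200 = +$100 applied to Unit 1B: Unit 1B becomes $476,300.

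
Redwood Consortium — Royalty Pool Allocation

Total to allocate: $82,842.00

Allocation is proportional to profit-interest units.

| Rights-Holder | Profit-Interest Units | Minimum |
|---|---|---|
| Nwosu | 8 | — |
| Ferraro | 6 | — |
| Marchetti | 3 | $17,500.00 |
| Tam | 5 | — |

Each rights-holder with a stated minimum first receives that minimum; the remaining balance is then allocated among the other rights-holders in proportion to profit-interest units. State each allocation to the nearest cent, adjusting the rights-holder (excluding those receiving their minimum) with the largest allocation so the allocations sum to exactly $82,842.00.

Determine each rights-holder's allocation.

Nwosu: $27,512.42 | Ferraro: $20,634.32 | Marchetti: $17,500.00 | Tam: $17,195.26

Minimums first: Marchetti $17,500.00. Remaining pool $65,342.00.
Remaining pool split over remaining profit-interest units 19: Nwosu 27,512.4211 → $27,512.42; Ferraro 20,634.3158 → $20,634.32; Tam 17,195.2632 → $17,195.26.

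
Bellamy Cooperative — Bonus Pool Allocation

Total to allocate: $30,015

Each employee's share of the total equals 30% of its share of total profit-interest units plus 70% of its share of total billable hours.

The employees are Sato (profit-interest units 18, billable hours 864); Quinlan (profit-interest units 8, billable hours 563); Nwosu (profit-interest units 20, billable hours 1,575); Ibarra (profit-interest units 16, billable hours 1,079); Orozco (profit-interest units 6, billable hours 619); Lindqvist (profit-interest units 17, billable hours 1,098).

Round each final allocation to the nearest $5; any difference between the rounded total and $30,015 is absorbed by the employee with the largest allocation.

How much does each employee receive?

Totals — profit-interest units 85, billable hours 5,798.
Blended shares (30% profit-interest units + 70% billable hours): Sato 0.1678; Quinlan 0.0962; Nwosu 0.2607; Ibarra 0.1867; Orozco 0.0959; Lindqvist 0.1926.
Proportional shares: Sato 5,037.75; Quinlan 2,887.65; Nwosu 7,826.11; Ibarra 5,604.99; Orozco 2,878.71; Lindqvist 5,779.78.
At nearest $5: Sato $5,040; Quinlan $2,890; Nwosu $7,825; Ibarra $5,605; Orozco $2,880; Lindqvist $5,780. Sum = $30,020.
Difference $30,015 − $30,020 = −$5 applied to largest allocation (Nwosu): Nwosu becomes $7,820.

Sato: $5,040 | Quinlan: $2,890 | Nwosu: $7,820 | Ibarra: $5,605 | Orozco: $2,880 | Lindqvist: $5,780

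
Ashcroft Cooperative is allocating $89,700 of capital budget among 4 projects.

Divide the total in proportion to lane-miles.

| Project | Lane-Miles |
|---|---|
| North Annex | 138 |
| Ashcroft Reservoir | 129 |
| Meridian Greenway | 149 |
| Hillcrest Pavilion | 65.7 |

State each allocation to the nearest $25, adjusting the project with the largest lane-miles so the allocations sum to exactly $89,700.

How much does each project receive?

North Annex: $25,700 | Ashcroft Reservoir: $24,025 | Meridian Greenway: $27,750 | Hillcrest Pavilion: $12,225

Sum of lane-miles: 138 + 129 + 149 + 65.7 = 481.7.
Unrounded shares: North Annex 25,697.74; Ashcroft Reservoir 24,021.80; Meridian Greenway 27,746.11; Hillcrest Pavilion 12,234.36.
At nearest $25: North Annex $25,700; Ashcroft Reservoir $24,025; Meridian Greenway $27,750; Hillcrest Pavilion $12,225. Sum = $89,700.
No rounding difference to absorb.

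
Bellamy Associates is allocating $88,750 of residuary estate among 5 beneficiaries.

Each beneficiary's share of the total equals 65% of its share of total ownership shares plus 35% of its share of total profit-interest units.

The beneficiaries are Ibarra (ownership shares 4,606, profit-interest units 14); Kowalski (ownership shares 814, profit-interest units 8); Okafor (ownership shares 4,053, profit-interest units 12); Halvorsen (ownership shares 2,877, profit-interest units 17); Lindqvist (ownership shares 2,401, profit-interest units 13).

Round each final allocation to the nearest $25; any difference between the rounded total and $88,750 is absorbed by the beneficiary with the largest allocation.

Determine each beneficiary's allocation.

Ownership shares total 14,751; profit-interest units total 64.
Composite weights (65% ownership shares + 35% profit-interest units): Ibarra 0.2795; Kowalski 0.0796; Okafor 0.2442; Halvorsen 0.2197; Lindqvist 0.1769.
Proportional shares: Ibarra 24,807.84; Kowalski 7,066.16; Okafor 21,674.50; Halvorsen 19,502.21; Lindqvist 15,699.29.
At nearest $25: Ibarra $24,800; Kowalski $7,075; Okafor $21,675; Halvorsen $19,500; Lindqvist $15,700. Sum = $88,750.
Sum already equals the total — no adjustment.

Ibarra: $24,800 | Kowalski: $7,075 | Okafor: $21,675 | Halvorsen: $19,500 | Lindqvist: $15,700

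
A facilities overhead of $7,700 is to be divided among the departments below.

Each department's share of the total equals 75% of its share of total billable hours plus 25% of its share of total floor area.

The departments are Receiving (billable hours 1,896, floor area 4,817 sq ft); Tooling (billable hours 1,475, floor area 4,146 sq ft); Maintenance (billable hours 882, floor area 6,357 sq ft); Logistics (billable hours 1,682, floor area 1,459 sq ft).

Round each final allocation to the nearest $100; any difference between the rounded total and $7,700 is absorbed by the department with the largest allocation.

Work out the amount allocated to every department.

Receiving: $2,400 | Tooling: $1,900 | Maintenance: $1,600 | Logistics: $1,800

Totals — billable hours 5,935, floor area 16,779.
Composite weights (75% billable hours + 25% floor area): Receiving 0.3114; Tooling 0.2482; Maintenance 0.2062; Logistics 0.2343.
Raw shares: Receiving 2,397.52; Tooling 1,910.89; Maintenance 1,587.54; Logistics 1,804.04.
Rounded to nearest $100: Receiving $2,400; Tooling $1,900; Maintenance $1,600; Logistics $1,800. Sum = $7,700.
No rounding difference to absorb.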